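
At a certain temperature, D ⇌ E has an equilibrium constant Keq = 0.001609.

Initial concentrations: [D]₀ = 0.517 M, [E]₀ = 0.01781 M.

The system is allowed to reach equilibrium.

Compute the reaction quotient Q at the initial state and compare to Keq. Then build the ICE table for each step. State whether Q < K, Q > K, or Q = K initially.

Q₀ = 0.03445; Q > K (proceeds reverse)

Q₀ = 0.03445 vs Keq = 0.001609 ⇒ Q>K, reverse
Step 1:
                   D          E
  init         0.517    0.01781
  Δ          0.01695   -0.01695
  eq           0.534 8.5913e-04
  solve Keq expr → x = -0.01695; check Q = 0.001609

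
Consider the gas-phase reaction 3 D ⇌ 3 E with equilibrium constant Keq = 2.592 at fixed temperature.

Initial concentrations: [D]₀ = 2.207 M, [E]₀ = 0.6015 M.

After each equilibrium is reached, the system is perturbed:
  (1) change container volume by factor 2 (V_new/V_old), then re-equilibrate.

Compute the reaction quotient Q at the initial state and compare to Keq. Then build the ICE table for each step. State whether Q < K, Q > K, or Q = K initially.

Q₀ = 0.02024; Q < K (proceeds forward)

Q₀ = 0.02024 vs Keq = 2.592 ⇒ Q<K, forward
Step 1:
                  D         E
  Initial     2.207    0.6015
  Change     -1.024     1.024
  Equil       1.183     1.625
  solve Keq expr → x = 0.3413; check Q = 2.592
Then change container volume by factor 2 (V_new/V_old).
Step 2:
                  D         E
  Initial    0.5916    0.8127
  Change          0         0
  Equil      0.5916    0.8127
  solve Keq expr → x = 0; check Q = 2.592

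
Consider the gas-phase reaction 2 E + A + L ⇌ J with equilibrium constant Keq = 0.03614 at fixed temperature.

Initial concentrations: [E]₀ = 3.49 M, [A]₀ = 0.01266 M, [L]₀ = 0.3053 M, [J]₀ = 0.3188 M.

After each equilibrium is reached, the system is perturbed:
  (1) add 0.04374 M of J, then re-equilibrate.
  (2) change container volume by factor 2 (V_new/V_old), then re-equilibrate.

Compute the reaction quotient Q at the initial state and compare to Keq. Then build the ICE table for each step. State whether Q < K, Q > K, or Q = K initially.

Q₀ = 6.772; Q > K (proceeds reverse)

Q₀ = 6.772 vs Keq = 0.03614 ⇒ Q>K, reverse
Step 1:
                    E           A           L           J
  init           3.49     0.01266      0.3053      0.3188
  Δ            0.4804      0.2402      0.2402     -0.2402
  eq             3.97      0.2529      0.5455     0.07859
  solve Keq expr → x = -0.2402; check Q = 0.03614
Then add 0.04374 M of J.
Step 2:
                    E           A           L           J
  init           3.97      0.2529      0.5455      0.1223
  Δ           0.05594     0.02797     0.02797    -0.02797
  eq            4.026      0.2808      0.5735     0.09436
  solve Keq expr → x = -0.02797; check Q = 0.03614
Then change container volume by factor 2 (V_new/V_old).
Step 3:
                    E           A           L           J
  init          2.013      0.1404      0.2867     0.04718
  Δ           0.07607     0.03804     0.03804    -0.03804
  eq            2.089      0.1785      0.3248    0.009143
  solve Keq expr → x = -0.03804; check Q = 0.03614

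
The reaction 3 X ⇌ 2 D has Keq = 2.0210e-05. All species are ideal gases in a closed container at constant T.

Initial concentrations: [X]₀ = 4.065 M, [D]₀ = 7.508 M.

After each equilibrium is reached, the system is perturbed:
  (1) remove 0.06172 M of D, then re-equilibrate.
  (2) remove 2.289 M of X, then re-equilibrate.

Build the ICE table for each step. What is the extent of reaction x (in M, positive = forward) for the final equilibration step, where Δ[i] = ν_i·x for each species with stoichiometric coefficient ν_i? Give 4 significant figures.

Q₀ = 0.8392 vs Keq = 2.0210e-05 ⇒ Q>K, reverse
Step 1:
                   X          D
  I            4.065      7.508
  C            10.87     -7.248
  E            14.94     0.2595
  solve Keq expr → x = -3.624; check Q = 2.0210e-05
Then remove 0.06172 M of D.
Step 2:
                   X          D
  I            14.94     0.1978
  C          -0.0891     0.0594
  E            14.85     0.2572
  solve Keq expr → x = 0.0297; check Q = 2.0210e-05
Then remove 2.289 M of X.
Step 3:
                   X          D
  I            12.56     0.2572
  C          0.08272   -0.05514
  E            12.64     0.2021
  solve Keq expr → x = -0.02757; check Q = 2.0210e-05

x = -0.02757 M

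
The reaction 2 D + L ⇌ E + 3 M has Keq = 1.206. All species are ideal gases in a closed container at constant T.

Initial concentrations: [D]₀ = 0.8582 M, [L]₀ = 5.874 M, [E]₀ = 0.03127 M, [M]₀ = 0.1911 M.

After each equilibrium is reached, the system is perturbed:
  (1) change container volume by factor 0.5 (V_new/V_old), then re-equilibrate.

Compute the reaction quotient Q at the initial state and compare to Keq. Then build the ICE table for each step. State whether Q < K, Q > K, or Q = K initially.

Q₀ = 5.0443e-05 vs Keq = 1.206 ⇒ Q<K, forward
Step 1:
                  D         L         E         M
  I          0.8582     5.874   0.03127    0.1911
  C          -0.603   -0.3015    0.3015    0.9045
  E          0.2552     5.572    0.3328     1.096
  solve Keq expr → x = 0.3015; check Q = 1.206
Then change container volume by factor 0.5 (V_new/V_old).
Step 2:
                  D         L         E         M
  I          0.5104     11.14    0.6655     2.191
  C          0.1063   0.05316  -0.05316   -0.1595
  E          0.6167      11.2    0.6124     2.032
  solve Keq expr → x = -0.05316; check Q = 1.206

Q₀ = 5.0443e-05; Q < K (proceeds forward)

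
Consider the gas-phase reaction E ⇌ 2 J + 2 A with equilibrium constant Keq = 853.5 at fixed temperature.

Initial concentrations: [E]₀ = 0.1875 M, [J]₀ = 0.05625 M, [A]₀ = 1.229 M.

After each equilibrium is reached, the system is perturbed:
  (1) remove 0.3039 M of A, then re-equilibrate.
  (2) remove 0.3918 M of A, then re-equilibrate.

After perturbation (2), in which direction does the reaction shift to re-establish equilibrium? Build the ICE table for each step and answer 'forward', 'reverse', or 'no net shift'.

Direction: forward

Q₀ = 0.02549 vs Keq = 853.5 ⇒ Q<K, forward
Step 1:
                   E          J          A
  I           0.1875    0.05625      1.229
  C          -0.1869     0.3739     0.3739
  E       5.5695e-04     0.4301      1.603
  solve Keq expr → x = 0.1869; check Q = 853.5
Then remove 0.3039 M of A.
Step 2:
                   E          J          A
  I       5.5695e-04     0.4301      1.299
  C       -1.9031e-04 3.8061e-04 3.8061e-04
  E       3.6664e-04     0.4305      1.299
  solve Keq expr → x = 1.9031e-04; check Q = 853.5
Then remove 0.3918 M of A.
Step 3:
                   E          J          A
  I       3.6664e-04     0.4305     0.9076
  C       -1.8731e-04 3.7462e-04 3.7462e-04
  E       1.7933e-04     0.4309     0.9079
  solve Keq expr → x = 1.8731e-04; check Q = 853.5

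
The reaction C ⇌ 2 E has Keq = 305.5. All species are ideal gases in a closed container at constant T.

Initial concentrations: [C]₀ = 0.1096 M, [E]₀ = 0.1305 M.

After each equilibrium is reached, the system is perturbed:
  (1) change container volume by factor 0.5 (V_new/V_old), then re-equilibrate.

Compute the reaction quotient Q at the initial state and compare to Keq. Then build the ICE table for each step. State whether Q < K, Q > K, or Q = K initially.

Q₀ = 0.1554 vs Keq = 305.5 ⇒ Q<K, forward
Step 1:
                   C          E
  I           0.1096     0.1305
  C          -0.1092     0.2184
  E       3.9847e-04     0.3489
  solve Keq expr → x = 0.1092; check Q = 305.5
Then change container volume by factor 0.5 (V_new/V_old).
Step 2:
                   C          E
  I       7.9694e-04     0.6978
  C       7.8974e-04  -0.001579
  E         0.001587     0.6962
  solve Keq expr → x = -7.8974e-04; check Q = 305.5

Q₀ = 0.1554; Q < K (proceeds forward)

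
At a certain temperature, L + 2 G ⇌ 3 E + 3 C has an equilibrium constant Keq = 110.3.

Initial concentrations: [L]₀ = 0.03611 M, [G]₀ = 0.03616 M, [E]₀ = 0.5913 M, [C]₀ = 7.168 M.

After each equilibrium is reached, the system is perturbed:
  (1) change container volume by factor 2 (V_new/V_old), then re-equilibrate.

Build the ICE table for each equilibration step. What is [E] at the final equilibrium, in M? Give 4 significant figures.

[E]_eq = 0.1409 M

Q₀ = 1.6126e+06 vs Keq = 110.3 ⇒ Q>K, reverse
Step 1:
                  L         G         E         C
  init      0.03611   0.03616    0.5913     7.168
  Δ          0.1368    0.2736   -0.4103   -0.4103
  eq         0.1729    0.3097     0.181     6.758
  solve Keq expr → x = -0.1368; check Q = 110.3
Then change container volume by factor 2 (V_new/V_old).
Step 2:
                  L         G         E         C
  init      0.08644    0.1549   0.09049     3.379
  Δ        -0.01681  -0.03363   0.05044   0.05044
  eq        0.06963    0.1212    0.1409     3.429
  solve Keq expr → x = 0.01681; check Q = 110.3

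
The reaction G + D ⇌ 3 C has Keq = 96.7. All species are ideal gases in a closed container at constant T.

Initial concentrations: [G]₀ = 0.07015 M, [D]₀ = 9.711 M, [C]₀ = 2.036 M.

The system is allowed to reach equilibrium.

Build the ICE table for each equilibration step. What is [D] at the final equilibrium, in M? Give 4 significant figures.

Q₀ = 12.39 vs Keq = 96.7 ⇒ Q<K, forward
Step 1:
                   G          D          C
  I          0.07015      9.711      2.036
  C         -0.05856   -0.05856     0.1757
  E          0.01159      9.652      2.212
  solve Keq expr → x = 0.05856; check Q = 96.7

[D]_eq = 9.652 M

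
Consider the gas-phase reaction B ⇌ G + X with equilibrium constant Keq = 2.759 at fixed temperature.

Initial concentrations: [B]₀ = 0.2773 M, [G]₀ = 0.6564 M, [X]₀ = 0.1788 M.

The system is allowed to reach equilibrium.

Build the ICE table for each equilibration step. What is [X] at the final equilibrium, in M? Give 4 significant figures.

Q₀ = 0.4232 vs Keq = 2.759 ⇒ Q<K, forward
Step 1:
                  B         G         X
  init       0.2773    0.6564    0.1788
  Δ          -0.172     0.172     0.172
  eq         0.1053    0.8284    0.3508
  solve Keq expr → x = 0.172; check Q = 2.759

[X]_eq = 0.3508 M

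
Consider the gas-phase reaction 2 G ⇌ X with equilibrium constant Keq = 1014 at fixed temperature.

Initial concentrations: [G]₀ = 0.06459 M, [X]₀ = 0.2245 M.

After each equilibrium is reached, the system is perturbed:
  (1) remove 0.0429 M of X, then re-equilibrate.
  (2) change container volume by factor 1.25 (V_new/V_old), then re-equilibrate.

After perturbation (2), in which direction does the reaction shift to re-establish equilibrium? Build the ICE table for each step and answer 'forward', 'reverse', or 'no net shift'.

Q₀ = 53.81 vs Keq = 1014 ⇒ Q<K, forward
Step 1:
                    G           X
  Initial     0.06459      0.2245
  Change     -0.04892     0.02446
  Equil       0.01567       0.249
  solve Keq expr → x = 0.02446; check Q = 1014
Then remove 0.0429 M of X.
Step 2:
                    G           X
  Initial     0.01567      0.2061
  Change     -0.00139  6.9490e-04
  Equil       0.01428      0.2068
  solve Keq expr → x = 6.9490e-04; check Q = 1014
Then change container volume by factor 1.25 (V_new/V_old).
Step 3:
                    G           X
  Initial     0.01142      0.1654
  Change     0.001323 -6.6140e-04
  Equil       0.01275      0.1647
  solve Keq expr → x = -6.6140e-04; check Q = 1014

Direction: reverse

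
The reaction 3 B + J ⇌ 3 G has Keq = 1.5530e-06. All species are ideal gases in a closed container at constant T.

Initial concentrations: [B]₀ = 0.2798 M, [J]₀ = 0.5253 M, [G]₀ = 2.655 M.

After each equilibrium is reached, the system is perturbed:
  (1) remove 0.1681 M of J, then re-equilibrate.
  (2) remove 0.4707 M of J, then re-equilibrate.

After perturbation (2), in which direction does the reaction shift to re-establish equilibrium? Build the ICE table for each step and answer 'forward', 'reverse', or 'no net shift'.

Direction: reverse

Q₀ = 1626 vs Keq = 1.5530e-06 ⇒ Q>K, reverse
Step 1:
                   B          J          G
  I           0.2798     0.5253      2.655
  C            2.617     0.8725     -2.617
  E            2.897      1.398    0.03751
  solve Keq expr → x = -0.8725; check Q = 1.5530e-06
Then remove 0.1681 M of J.
Step 2:
                   B          J          G
  I            2.897       1.23    0.03751
  C         0.001544 5.1477e-04  -0.001544
  E            2.899       1.23    0.03597
  solve Keq expr → x = -5.1477e-04; check Q = 1.5530e-06
Then remove 0.4707 M of J.
Step 3:
                   B          J          G
  I            2.899     0.7595    0.03597
  C         0.005262   0.001754  -0.005262
  E            2.904     0.7613    0.03071
  solve Keq expr → x = -0.001754; check Q = 1.5530e-06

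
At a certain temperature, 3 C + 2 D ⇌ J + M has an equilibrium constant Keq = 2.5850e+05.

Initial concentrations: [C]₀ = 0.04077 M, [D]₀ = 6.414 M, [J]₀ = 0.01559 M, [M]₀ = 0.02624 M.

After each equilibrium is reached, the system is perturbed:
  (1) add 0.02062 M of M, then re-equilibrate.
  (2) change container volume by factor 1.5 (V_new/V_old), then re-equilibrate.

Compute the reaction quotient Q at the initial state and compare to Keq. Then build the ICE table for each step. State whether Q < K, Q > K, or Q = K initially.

Q₀ = 0.1467; Q < K (proceeds forward)

Q₀ = 0.1467 vs Keq = 2.5850e+05 ⇒ Q<K, forward
Step 1:
                    C           D           J           M
  Initial     0.04077       6.414     0.01559     0.02624
  Change     -0.04029    -0.02686     0.01343     0.01343
  Equil    4.7793e-04       6.387     0.02902     0.03967
  solve Keq expr → x = 0.01343; check Q = 2.5850e+05
Then add 0.02062 M of M.
Step 2:
                    C           D           J           M
  Initial  4.7793e-04       6.387     0.02902     0.06029
  Change   7.1333e-05  4.7555e-05 -2.3778e-05 -2.3778e-05
  Equil    5.4927e-04       6.387       0.029     0.06027
  solve Keq expr → x = -2.3778e-05; check Q = 2.5850e+05
Then change container volume by factor 1.5 (V_new/V_old).
Step 3:
                    C           D           J           M
  Initial  3.6618e-04       4.258     0.01933     0.04018
  Change   1.8223e-04  1.2148e-04 -6.0742e-05 -6.0742e-05
  Equil    5.4840e-04       4.258     0.01927     0.04012
  solve Keq expr → x = -6.0742e-05; check Q = 2.5850e+05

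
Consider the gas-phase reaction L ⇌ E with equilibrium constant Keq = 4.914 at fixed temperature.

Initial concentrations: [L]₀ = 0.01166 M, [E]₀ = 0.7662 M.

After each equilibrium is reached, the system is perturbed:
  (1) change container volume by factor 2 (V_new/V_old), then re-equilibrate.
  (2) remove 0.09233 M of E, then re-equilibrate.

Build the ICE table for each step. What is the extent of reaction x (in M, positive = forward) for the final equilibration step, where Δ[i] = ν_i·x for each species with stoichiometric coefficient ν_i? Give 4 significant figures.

Q₀ = 65.71 vs Keq = 4.914 ⇒ Q>K, reverse
Step 1:
                  L         E
  init      0.01166    0.7662
  Δ          0.1199   -0.1199
  eq         0.1315    0.6463
  solve Keq expr → x = -0.1199; check Q = 4.914
Then change container volume by factor 2 (V_new/V_old).
Step 2:
                  L         E
  init      0.06576    0.3232
  Δ               0         0
  eq        0.06576    0.3232
  solve Keq expr → x = 0; check Q = 4.914
Then remove 0.09233 M of E.
Step 3:
                  L         E
  init      0.06576    0.2308
  Δ        -0.01561   0.01561
  eq        0.05015    0.2464
  solve Keq expr → x = 0.01561; check Q = 4.914

x = 0.01561 M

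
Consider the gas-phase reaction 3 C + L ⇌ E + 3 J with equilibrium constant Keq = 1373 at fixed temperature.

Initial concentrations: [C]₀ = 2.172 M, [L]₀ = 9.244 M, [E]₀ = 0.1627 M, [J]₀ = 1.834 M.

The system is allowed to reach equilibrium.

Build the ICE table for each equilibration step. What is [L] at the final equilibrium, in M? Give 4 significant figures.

Q₀ = 0.0106 vs Keq = 1373 ⇒ Q<K, forward
Step 1:
                    C           L           E           J
  init          2.172       9.244      0.1627       1.834
  Δ            -2.013     -0.6709      0.6709       2.013
  eq           0.1592       8.573      0.8336       3.847
  solve Keq expr → x = 0.6709; check Q = 1373

[L]_eq = 8.573 M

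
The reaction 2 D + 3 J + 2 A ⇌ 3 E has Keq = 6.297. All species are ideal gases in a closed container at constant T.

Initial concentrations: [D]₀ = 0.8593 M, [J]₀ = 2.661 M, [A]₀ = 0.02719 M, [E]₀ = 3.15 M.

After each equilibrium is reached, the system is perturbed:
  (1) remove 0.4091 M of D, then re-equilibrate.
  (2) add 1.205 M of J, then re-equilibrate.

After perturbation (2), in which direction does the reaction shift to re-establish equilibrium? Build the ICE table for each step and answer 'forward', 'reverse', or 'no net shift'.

Q₀ = 3039 vs Keq = 6.297 ⇒ Q>K, reverse
Step 1:
                    D           J           A           E
  init         0.8593       2.661     0.02719        3.15
  Δ             0.271      0.4065       0.271     -0.4065
  eq             1.13       3.068      0.2982       2.743
  solve Keq expr → x = -0.1355; check Q = 6.297
Then remove 0.4091 M of D.
Step 2:
                    D           J           A           E
  init         0.7212       3.068      0.2982       2.743
  Δ           0.07668       0.115     0.07668      -0.115
  eq           0.7979       3.183      0.3749       2.628
  solve Keq expr → x = -0.03834; check Q = 6.297
Then add 1.205 M of J.
Step 3:
                    D           J           A           E
  init         0.7979       4.388      0.3749       2.628
  Δ          -0.08444     -0.1267    -0.08444      0.1267
  eq           0.7134       4.261      0.2904       2.755
  solve Keq expr → x = 0.04222; check Q = 6.297

Direction: forward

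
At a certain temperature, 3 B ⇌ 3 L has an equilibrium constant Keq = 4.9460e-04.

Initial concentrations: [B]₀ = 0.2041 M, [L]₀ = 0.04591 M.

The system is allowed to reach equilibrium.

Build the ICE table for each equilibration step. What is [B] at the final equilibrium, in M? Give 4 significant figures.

[B]_eq = 0.2317 M

Q₀ = 0.01138 vs Keq = 4.9460e-04 ⇒ Q>K, reverse
Step 1:
                  B         L
  I          0.2041   0.04591
  C         0.02759  -0.02759
  E          0.2317   0.01832
  solve Keq expr → x = -0.009196; check Q = 4.9460e-04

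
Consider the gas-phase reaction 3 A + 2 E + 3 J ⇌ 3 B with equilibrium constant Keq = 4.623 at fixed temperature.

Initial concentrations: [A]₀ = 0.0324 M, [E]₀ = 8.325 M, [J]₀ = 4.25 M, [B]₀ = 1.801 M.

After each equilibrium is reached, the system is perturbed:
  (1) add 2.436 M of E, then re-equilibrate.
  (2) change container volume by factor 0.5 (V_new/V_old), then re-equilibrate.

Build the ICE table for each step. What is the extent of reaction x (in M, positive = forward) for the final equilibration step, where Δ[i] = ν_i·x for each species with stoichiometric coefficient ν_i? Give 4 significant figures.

x = 0.02314 M

Q₀ = 32.28 vs Keq = 4.623 ⇒ Q>K, reverse
Step 1:
                  A         E         J         B
  Initial    0.0324     8.325      4.25     1.801
  Change    0.02807   0.01872   0.02807  -0.02807
  Equil     0.06047     8.344     4.278     1.773
  solve Keq expr → x = -0.009358; check Q = 4.623
Then add 2.436 M of E.
Step 2:
                  A         E         J         B
  Initial   0.06047     10.78     4.278     1.773
  Change  -0.009103 -0.006069 -0.009103  0.009103
  Equil     0.05137     10.77     4.269     1.782
  solve Keq expr → x = 0.003034; check Q = 4.623
Then change container volume by factor 0.5 (V_new/V_old).
Step 3:
                  A         E         J         B
  Initial    0.1027     21.55     8.538     3.564
  Change   -0.06943  -0.04629  -0.06943   0.06943
  Equil     0.03331      21.5     8.469     3.633
  solve Keq expr → x = 0.02314; check Q = 4.623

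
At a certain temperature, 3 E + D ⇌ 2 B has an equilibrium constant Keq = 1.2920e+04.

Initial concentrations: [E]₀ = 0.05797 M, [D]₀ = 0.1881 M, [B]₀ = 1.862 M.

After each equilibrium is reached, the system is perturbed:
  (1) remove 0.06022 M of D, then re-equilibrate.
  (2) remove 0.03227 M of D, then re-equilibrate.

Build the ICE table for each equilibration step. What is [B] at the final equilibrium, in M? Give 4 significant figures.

Q₀ = 9.4615e+04 vs Keq = 1.2920e+04 ⇒ Q>K, reverse
Step 1:
                  E         D         B
  I         0.05797    0.1881     1.862
  C         0.05014   0.01671  -0.03343
  E          0.1081    0.2048     1.829
  solve Keq expr → x = -0.01671; check Q = 1.2920e+04
Then remove 0.06022 M of D.
Step 2:
                  E         D         B
  I          0.1081    0.1446     1.829
  C         0.01187  0.003956 -0.007913
  E            0.12    0.1485     1.821
  solve Keq expr → x = -0.003956; check Q = 1.2920e+04
Then remove 0.03227 M of D.
Step 3:
                  E         D         B
  I            0.12    0.1163     1.821
  C        0.008845  0.002948 -0.005897
  E          0.1288    0.1192     1.815
  solve Keq expr → x = -0.002948; check Q = 1.2920e+04

[B]_eq = 1.815 M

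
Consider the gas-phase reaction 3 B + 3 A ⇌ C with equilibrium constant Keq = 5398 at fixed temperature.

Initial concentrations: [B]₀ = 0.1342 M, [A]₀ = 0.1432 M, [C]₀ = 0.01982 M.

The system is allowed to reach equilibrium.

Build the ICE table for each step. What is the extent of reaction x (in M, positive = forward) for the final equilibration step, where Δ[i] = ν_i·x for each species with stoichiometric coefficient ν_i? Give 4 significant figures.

x = 0.003628 M

Q₀ = 2793 vs Keq = 5398 ⇒ Q<K, forward
Step 1:
                  B         A         C
  init       0.1342    0.1432   0.01982
  Δ        -0.01088  -0.01088  0.003628
  eq         0.1233    0.1323   0.02345
  solve Keq expr → x = 0.003628; check Q = 5398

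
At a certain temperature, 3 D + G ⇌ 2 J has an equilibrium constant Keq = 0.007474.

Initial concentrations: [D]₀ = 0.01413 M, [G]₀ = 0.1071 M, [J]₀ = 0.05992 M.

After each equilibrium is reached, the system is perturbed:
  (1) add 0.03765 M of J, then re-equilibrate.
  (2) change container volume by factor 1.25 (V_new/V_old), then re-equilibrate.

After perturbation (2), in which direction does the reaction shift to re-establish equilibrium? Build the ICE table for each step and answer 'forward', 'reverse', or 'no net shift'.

Q₀ = 1.1883e+04 vs Keq = 0.007474 ⇒ Q>K, reverse
Step 1:
                    D           G           J
  Initial     0.01413      0.1071     0.05992
  Change      0.08831     0.02944    -0.05887
  Equil        0.1024      0.1365    0.001047
  solve Keq expr → x = -0.02944; check Q = 0.007474
Then add 0.03765 M of J.
Step 2:
                    D           G           J
  Initial      0.1024      0.1365      0.0387
  Change      0.05486     0.01829    -0.03658
  Equil        0.1573      0.1548    0.002122
  solve Keq expr → x = -0.01829; check Q = 0.007474
Then change container volume by factor 1.25 (V_new/V_old).
Step 3:
                    D           G           J
  Initial      0.1258      0.1239    0.001698
  Change   4.9592e-04  1.6531e-04 -3.3061e-04
  Equil        0.1263       0.124    0.001367
  solve Keq expr → x = -1.6531e-04; check Q = 0.007474

Direction: reverse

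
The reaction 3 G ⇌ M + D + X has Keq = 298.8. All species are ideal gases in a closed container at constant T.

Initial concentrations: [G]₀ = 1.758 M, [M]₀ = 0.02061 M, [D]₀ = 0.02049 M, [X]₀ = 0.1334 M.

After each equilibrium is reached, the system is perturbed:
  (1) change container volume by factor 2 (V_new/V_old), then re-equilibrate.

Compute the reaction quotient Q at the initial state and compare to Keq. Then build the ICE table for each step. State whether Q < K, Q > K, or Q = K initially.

Q₀ = 1.0369e-05 vs Keq = 298.8 ⇒ Q<K, forward
Step 1:
                  G         M         D         X
  Initial     1.758   0.02061   0.02049    0.1334
  Change     -1.667    0.5555    0.5555    0.5555
  Equil     0.09146    0.5761     0.576    0.6889
  solve Keq expr → x = 0.5555; check Q = 298.8
Then change container volume by factor 2 (V_new/V_old).
Step 2:
                  G         M         D         X
  Initial   0.04573    0.2881     0.288    0.3445
  Change          0         0         0         0
  Equil     0.04573    0.2881     0.288    0.3445
  solve Keq expr → x = 0; check Q = 298.8

Q₀ = 1.0369e-05; Q < K (proceeds forward)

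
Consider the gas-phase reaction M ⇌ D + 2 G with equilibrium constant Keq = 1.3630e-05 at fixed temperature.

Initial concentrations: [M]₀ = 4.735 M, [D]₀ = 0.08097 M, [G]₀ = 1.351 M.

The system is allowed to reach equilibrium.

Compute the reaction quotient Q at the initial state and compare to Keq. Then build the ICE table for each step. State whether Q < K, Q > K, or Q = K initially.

Q₀ = 0.03121 vs Keq = 1.3630e-05 ⇒ Q>K, reverse
Step 1:
                  M         D         G
  I           4.735   0.08097     1.351
  C         0.08092  -0.08092   -0.1618
  E           4.816 4.6419e-05     1.189
  solve Keq expr → x = -0.08092; check Q = 1.3630e-05

Q₀ = 0.03121; Q > K (proceeds reverse)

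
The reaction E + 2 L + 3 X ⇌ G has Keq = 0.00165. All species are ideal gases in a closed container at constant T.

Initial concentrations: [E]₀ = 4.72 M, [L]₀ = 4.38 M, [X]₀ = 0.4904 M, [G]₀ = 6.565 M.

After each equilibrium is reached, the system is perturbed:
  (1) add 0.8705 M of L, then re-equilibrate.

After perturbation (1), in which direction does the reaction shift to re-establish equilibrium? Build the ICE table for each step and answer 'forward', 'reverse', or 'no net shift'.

Direction: forward

Q₀ = 0.6147 vs Keq = 0.00165 ⇒ Q>K, reverse
Step 1:
                   E          L          X          G
  I             4.72       4.38     0.4904      6.565
  C           0.7272      1.454      2.182    -0.7272
  E            5.447      5.834      2.672      5.838
  solve Keq expr → x = -0.7272; check Q = 0.00165
Then add 0.8705 M of L.
Step 2:
                   E          L          X          G
  I            5.447      6.705      2.672      5.838
  C         -0.06251     -0.125    -0.1875    0.06251
  E            5.385       6.58      2.485        5.9
  solve Keq expr → x = 0.06251; check Q = 0.00165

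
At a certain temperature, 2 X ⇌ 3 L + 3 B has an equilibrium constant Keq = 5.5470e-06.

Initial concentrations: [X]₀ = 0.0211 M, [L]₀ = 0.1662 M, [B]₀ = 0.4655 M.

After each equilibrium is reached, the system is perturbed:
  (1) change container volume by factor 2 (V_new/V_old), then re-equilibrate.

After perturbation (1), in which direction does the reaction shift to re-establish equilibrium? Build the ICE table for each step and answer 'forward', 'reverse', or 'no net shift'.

Direction: forward

Q₀ = 1.04 vs Keq = 5.5470e-06 ⇒ Q>K, reverse
Step 1:
                    X           L           B
  I            0.0211      0.1662      0.4655
  C            0.1015     -0.1523     -0.1523
  E            0.1226     0.01395      0.3132
  solve Keq expr → x = -0.05075; check Q = 5.5470e-06
Then change container volume by factor 2 (V_new/V_old).
Step 2:
                    X           L           B
  I            0.0613    0.006973      0.1566
  C         -0.005749    0.008623    0.008623
  E           0.05555      0.0156      0.1652
  solve Keq expr → x = 0.002874; check Q = 5.5470e-06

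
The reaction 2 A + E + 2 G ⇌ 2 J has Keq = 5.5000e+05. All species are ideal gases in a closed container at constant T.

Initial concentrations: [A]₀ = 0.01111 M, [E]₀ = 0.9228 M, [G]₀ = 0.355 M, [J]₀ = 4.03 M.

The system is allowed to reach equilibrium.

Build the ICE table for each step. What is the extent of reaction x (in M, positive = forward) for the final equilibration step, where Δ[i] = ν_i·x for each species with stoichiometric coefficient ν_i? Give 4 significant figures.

x = -0.002292 M

Q₀ = 1.1314e+06 vs Keq = 5.5000e+05 ⇒ Q>K, reverse
Step 1:
                    A           E           G           J
  Initial     0.01111      0.9228       0.355        4.03
  Change     0.004584    0.002292    0.004584   -0.004584
  Equil       0.01569      0.9251      0.3596       4.025
  solve Keq expr → x = -0.002292; check Q = 5.5000e+05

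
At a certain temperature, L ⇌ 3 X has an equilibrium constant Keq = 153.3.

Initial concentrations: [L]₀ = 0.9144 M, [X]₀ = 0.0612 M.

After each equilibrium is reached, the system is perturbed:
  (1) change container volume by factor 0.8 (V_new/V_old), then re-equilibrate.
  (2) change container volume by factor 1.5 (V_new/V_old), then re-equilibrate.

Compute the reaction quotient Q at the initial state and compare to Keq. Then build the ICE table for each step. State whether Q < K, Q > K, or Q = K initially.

Q₀ = 2.5068e-04 vs Keq = 153.3 ⇒ Q<K, forward
Step 1:
                  L         X
  Initial    0.9144    0.0612
  Change    -0.8126     2.438
  Equil      0.1018     2.499
  solve Keq expr → x = 0.8126; check Q = 153.3
Then change container volume by factor 0.8 (V_new/V_old).
Step 2:
                  L         X
  Initial    0.1273     3.124
  Change    0.04625   -0.1387
  Equil      0.1735     2.985
  solve Keq expr → x = -0.04625; check Q = 153.3
Then change container volume by factor 1.5 (V_new/V_old).
Step 3:
                  L         X
  Initial    0.1157      1.99
  Change   -0.05137    0.1541
  Equil      0.0643     2.144
  solve Keq expr → x = 0.05137; check Q = 153.3

Q₀ = 2.5068e-04; Q < K (proceeds forward)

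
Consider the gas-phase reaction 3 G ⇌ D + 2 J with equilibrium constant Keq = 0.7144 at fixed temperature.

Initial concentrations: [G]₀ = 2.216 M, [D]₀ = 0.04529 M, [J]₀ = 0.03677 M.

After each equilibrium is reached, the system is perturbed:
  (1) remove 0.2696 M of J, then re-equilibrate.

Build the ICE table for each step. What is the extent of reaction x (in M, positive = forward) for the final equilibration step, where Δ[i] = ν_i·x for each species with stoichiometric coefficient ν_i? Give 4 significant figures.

x = 0.0357 M

Q₀ = 5.6270e-06 vs Keq = 0.7144 ⇒ Q<K, forward
Step 1:
                   G          D          J
  Initial      2.216    0.04529    0.03677
  Change      -1.362     0.4539     0.9078
  Equil       0.8543     0.4992     0.9446
  solve Keq expr → x = 0.4539; check Q = 0.7144
Then remove 0.2696 M of J.
Step 2:
                   G          D          J
  Initial     0.8543     0.4992      0.675
  Change     -0.1071     0.0357    0.07141
  Equil       0.7472     0.5349     0.7464
  solve Keq expr → x = 0.0357; check Q = 0.7144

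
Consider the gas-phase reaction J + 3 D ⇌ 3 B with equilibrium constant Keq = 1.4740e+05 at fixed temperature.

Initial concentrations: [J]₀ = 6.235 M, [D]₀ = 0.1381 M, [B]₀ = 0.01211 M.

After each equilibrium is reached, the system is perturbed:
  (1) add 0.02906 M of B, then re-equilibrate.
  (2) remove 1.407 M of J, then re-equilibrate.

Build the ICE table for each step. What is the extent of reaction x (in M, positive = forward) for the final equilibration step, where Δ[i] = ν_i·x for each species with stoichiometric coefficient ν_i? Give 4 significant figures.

x = -5.4131e-05 M

Q₀ = 1.0815e-04 vs Keq = 1.4740e+05 ⇒ Q<K, forward
Step 1:
                  J         D         B
  init        6.235    0.1381   0.01211
  Δ        -0.04552   -0.1366    0.1366
  eq          6.189  0.001533    0.1487
  solve Keq expr → x = 0.04552; check Q = 1.4740e+05
Then add 0.02906 M of B.
Step 2:
                  J         D         B
  init        6.189  0.001533    0.1777
  Δ       9.8853e-05 2.9656e-04 -2.9656e-04
  eq           6.19   0.00183    0.1774
  solve Keq expr → x = -9.8853e-05; check Q = 1.4740e+05
Then remove 1.407 M of J.
Step 3:
                  J         D         B
  init        4.783   0.00183    0.1774
  Δ       5.4131e-05 1.6239e-04 -1.6239e-04
  eq          4.783  0.001992    0.1773
  solve Keq expr → x = -5.4131e-05; check Q = 1.4740e+05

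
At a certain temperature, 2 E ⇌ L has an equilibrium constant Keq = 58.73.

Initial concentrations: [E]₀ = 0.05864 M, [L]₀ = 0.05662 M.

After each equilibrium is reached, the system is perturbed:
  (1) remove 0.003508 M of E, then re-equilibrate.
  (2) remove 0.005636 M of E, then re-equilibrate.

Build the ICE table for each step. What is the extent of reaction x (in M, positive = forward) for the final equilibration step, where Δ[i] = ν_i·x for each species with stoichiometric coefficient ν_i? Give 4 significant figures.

x = -0.002501 M

Q₀ = 16.47 vs Keq = 58.73 ⇒ Q<K, forward
Step 1:
                    E           L
  Initial     0.05864     0.05662
  Change     -0.02441      0.0122
  Equil       0.03423     0.06882
  solve Keq expr → x = 0.0122; check Q = 58.73
Then remove 0.003508 M of E.
Step 2:
                    E           L
  Initial     0.03072     0.06882
  Change     0.003118   -0.001559
  Equil       0.03384     0.06726
  solve Keq expr → x = -0.001559; check Q = 58.73
Then remove 0.005636 M of E.
Step 3:
                    E           L
  Initial     0.02821     0.06726
  Change     0.005001   -0.002501
  Equil       0.03321     0.06476
  solve Keq expr → x = -0.002501; check Q = 58.73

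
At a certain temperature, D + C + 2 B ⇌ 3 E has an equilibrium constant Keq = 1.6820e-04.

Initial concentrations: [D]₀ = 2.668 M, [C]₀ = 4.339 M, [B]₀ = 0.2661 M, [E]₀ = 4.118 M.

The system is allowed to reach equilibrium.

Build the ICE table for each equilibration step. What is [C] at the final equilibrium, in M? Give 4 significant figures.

Q₀ = 85.19 vs Keq = 1.6820e-04 ⇒ Q>K, reverse
Step 1:
                    D           C           B           E
  I             2.668       4.339      0.2661       4.118
  C              1.27        1.27        2.54       -3.81
  E             3.938       5.609       2.806      0.3081
  solve Keq expr → x = -1.27; check Q = 1.6820e-04

[C]_eq = 5.609 M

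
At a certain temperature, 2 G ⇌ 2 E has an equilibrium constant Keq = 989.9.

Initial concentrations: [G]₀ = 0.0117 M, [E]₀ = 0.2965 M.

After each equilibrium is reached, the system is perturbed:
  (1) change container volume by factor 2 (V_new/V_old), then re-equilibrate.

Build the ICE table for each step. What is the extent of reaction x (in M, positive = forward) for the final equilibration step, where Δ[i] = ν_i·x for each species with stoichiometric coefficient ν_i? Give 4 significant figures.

Q₀ = 642.2 vs Keq = 989.9 ⇒ Q<K, forward
Step 1:
                    G           E
  I            0.0117      0.2965
  C         -0.002206    0.002206
  E          0.009494      0.2987
  solve Keq expr → x = 0.001103; check Q = 989.9
Then change container volume by factor 2 (V_new/V_old).
Step 2:
                    G           E
  I          0.004747      0.1494
  C                 0           0
  E          0.004747      0.1494
  solve Keq expr → x = 0; check Q = 989.9

x = 0 M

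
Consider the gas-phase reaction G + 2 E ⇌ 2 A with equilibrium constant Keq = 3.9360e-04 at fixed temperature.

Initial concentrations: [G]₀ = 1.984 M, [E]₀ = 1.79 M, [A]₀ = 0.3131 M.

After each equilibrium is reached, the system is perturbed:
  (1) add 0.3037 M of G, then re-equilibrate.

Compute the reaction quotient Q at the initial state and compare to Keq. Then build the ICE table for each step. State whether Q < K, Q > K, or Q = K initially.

Q₀ = 0.01542; Q > K (proceeds reverse)

Q₀ = 0.01542 vs Keq = 3.9360e-04 ⇒ Q>K, reverse
Step 1:
                  G         E         A
  Initial     1.984      1.79    0.3131
  Change     0.1271    0.2542   -0.2542
  Equil       2.111     2.044   0.05892
  solve Keq expr → x = -0.1271; check Q = 3.9360e-04
Then add 0.3037 M of G.
Step 2:
                  G         E         A
  Initial     2.415     2.044   0.05892
  Change  -0.001974 -0.003949  0.003949
  Equil       2.413      2.04   0.06287
  solve Keq expr → x = 0.001974; check Q = 3.9360e-04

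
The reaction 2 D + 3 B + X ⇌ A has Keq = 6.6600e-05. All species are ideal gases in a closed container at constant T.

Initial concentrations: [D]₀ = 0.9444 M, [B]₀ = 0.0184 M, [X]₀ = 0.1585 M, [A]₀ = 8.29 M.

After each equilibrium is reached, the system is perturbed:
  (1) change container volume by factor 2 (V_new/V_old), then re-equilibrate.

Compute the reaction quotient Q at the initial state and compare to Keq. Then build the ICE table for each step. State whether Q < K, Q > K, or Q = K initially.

Q₀ = 9.4137e+06 vs Keq = 6.6600e-05 ⇒ Q>K, reverse
Step 1:
                   D          B          X          A
  I           0.9444     0.0184     0.1585       8.29
  C            5.679      8.519       2.84      -2.84
  E            6.624      8.537      2.998       5.45
  solve Keq expr → x = -2.84; check Q = 6.6600e-05
Then change container volume by factor 2 (V_new/V_old).
Step 2:
                   D          B          X          A
  I            3.312      4.269      1.499      2.725
  C             1.97      2.955     0.9851    -0.9851
  E            5.282      7.224      2.484       1.74
  solve Keq expr → x = -0.9851; check Q = 6.6600e-05

Q₀ = 9.4137e+06; Q > K (proceeds reverse)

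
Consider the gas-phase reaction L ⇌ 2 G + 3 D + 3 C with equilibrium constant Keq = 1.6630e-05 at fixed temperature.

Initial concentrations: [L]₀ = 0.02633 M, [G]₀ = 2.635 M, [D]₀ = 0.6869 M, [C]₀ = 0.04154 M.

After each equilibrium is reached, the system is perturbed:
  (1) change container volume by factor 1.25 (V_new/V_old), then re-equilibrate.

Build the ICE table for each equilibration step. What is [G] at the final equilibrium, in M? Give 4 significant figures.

Q₀ = 0.006126 vs Keq = 1.6630e-05 ⇒ Q>K, reverse
Step 1:
                  L         G         D         C
  Initial   0.02633     2.635    0.6869   0.04154
  Change    0.01154  -0.02307  -0.03461  -0.03461
  Equil     0.03787     2.612    0.6523  0.006928
  solve Keq expr → x = -0.01154; check Q = 1.6630e-05
Then change container volume by factor 1.25 (V_new/V_old).
Step 2:
                  L         G         D         C
  Initial   0.03029      2.09    0.5218  0.005543
  Change  -0.001197  0.002395  0.003592  0.003592
  Equil      0.0291     2.092    0.5254  0.009135
  solve Keq expr → x = 0.001197; check Q = 1.6630e-05

[G]_eq = 2.092 M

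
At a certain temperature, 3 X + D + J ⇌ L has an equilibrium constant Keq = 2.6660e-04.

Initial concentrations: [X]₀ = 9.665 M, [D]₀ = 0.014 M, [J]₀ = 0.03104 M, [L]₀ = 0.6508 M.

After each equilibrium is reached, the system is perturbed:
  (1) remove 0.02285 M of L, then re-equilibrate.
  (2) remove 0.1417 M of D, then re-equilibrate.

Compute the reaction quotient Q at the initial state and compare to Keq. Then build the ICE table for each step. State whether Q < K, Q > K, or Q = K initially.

Q₀ = 1.659; Q > K (proceeds reverse)

Q₀ = 1.659 vs Keq = 2.6660e-04 ⇒ Q>K, reverse
Step 1:
                    X           D           J           L
  I             9.665       0.014     0.03104      0.6508
  C             1.599      0.5332      0.5332     -0.5332
  E             11.26      0.5472      0.5642      0.1176
  solve Keq expr → x = -0.5332; check Q = 2.6660e-04
Then remove 0.02285 M of L.
Step 2:
                    X           D           J           L
  I             11.26      0.5472      0.5642     0.09479
  C          -0.04551    -0.01517    -0.01517     0.01517
  E             11.22       0.532       0.549        0.11
  solve Keq expr → x = 0.01517; check Q = 2.6660e-04
Then remove 0.1417 M of D.
Step 3:
                    X           D           J           L
  I             11.22      0.3903       0.549        0.11
  C           0.06134     0.02045     0.02045    -0.02045
  E             11.28      0.4107      0.5695     0.08951
  solve Keq expr → x = -0.02045; check Q = 2.6660e-04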